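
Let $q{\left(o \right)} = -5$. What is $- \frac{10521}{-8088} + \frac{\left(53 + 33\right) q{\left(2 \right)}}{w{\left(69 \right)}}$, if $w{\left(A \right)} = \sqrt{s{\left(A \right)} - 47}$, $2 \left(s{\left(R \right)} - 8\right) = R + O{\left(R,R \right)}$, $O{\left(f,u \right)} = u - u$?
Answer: $\frac{3507}{2696} + \frac{430 i \sqrt{2}}{3} \approx 1.3008 + 202.7 i$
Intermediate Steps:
$O{\left(f,u \right)} = 0$
$s{\left(R \right)} = 8 + \frac{R}{2}$ ($s{\left(R \right)} = 8 + \frac{R + 0}{2} = 8 + \frac{R}{2}$)
$w{\left(A \right)} = \sqrt{-39 + \frac{A}{2}}$ ($w{\left(A \right)} = \sqrt{\left(8 + \frac{A}{2}\right) - 47} = \sqrt{-39 + \frac{A}{2}}$)
$- \frac{10521}{-8088} + \frac{\left(53 + 33\right) q{\left(2 \right)}}{w{\left(69 \right)}} = - \frac{10521}{-8088} + \frac{\left(53 + 33\right) \left(-5\right)}{\frac{1}{2} \sqrt{-156 + 2 \cdot 69}} = \left(-10521\right) \left(- \frac{1}{8088}\right) + \frac{86 \left(-5\right)}{\frac{1}{2} \sqrt{-156 + 138}} = \frac{3507}{2696} - \frac{430}{\frac{1}{2} \sqrt{-18}} = \frac{3507}{2696} - \frac{430}{\frac{1}{2} \cdot 3 i \sqrt{2}} = \frac{3507}{2696} - \frac{430}{\frac{3}{2} i \sqrt{2}} = \frac{3507}{2696} - 430 \left(- \frac{i \sqrt{2}}{3}\right) = \frac{3507}{2696} + \frac{430 i \sqrt{2}}{3}$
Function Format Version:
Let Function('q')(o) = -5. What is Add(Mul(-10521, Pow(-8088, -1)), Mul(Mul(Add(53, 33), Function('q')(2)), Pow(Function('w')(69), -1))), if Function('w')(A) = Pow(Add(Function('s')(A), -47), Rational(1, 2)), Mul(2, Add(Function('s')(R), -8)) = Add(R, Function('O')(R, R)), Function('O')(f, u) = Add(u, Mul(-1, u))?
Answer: Add(Rational(3507, 2696), Mul(Rational(430, 3), I, Pow(2, Rational(1, 2)))) ≈ Add(1.3008, Mul(202.70, I))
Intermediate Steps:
Function('O')(f, u) = 0
Function('s')(R) = Add(8, Mul(Rational(1, 2), R)) (Function('s')(R) = Add(8, Mul(Rational(1, 2), Add(R, 0))) = Add(8, Mul(Rational(1, 2), R)))
Function('w')(A) = Pow(Add(-39, Mul(Rational(1, 2), A)), Rational(1, 2)) (Function('w')(A) = Pow(Add(Add(8, Mul(Rational(1, 2), A)), -47), Rational(1, 2)) = Pow(Add(-39, Mul(Rational(1, 2), A)), Rational(1, 2)))
Add(Mul(-10521, Pow(-8088, -1)), Mul(Mul(Add(53, 33), Function('q')(2)), Pow(Function('w')(69), -1))) = Add(Mul(-10521, Pow(-8088, -1)), Mul(Mul(Add(53, 33), -5), Pow(Mul(Rational(1, 2), Pow(Add(-156, Mul(2, 69)), Rational(1, 2))), -1))) = Add(Mul(-10521, Rational(-1, 8088)), Mul(Mul(86, -5), Pow(Mul(Rational(1, 2), Pow(Add(-156, 138), Rational(1, 2))), -1))) = Add(Rational(3507, 2696), Mul(-430, Pow(Mul(Rational(1, 2), Pow(-18, Rational(1, 2))), -1))) = Add(Rational(3507, 2696), Mul(-430, Pow(Mul(Rational(1, 2), Mul(3, I, Pow(2, Rational(1, 2)))), -1))) = Add(Rational(3507, 2696), Mul(-430, Pow(Mul(Rational(3, 2), I, Pow(2, Rational(1, 2))), -1))) = Add(Rational(3507, 2696), Mul(-430, Mul(Rational(-1, 3), I, Pow(2, Rational(1, 2))))) = Add(Rational(3507, 2696), Mul(Rational(430, 3), I, Pow(2, Rational(1, 2))))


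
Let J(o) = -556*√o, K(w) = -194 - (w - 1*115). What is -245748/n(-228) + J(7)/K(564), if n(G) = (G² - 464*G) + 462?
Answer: -40958/26373 + 556*√7/643 ≈ 0.73475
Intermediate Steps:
n(G) = 462 + G² - 464*G
K(w) = -79 - w (K(w) = -194 - (w - 115) = -194 - (-115 + w) = -194 + (115 - w) = -79 - w)
-245748/n(-228) + J(7)/K(564) = -245748/(462 + (-228)² - 464*(-228)) + (-556*√7)/(-79 - 1*564) = -245748/(462 + 51984 + 105792) + (-556*√7)/(-79 - 564) = -245748/158238 - 556*√7/(-643) = -245748*1/158238 - 556*√7*(-1/643) = -40958/26373 + 556*√7/643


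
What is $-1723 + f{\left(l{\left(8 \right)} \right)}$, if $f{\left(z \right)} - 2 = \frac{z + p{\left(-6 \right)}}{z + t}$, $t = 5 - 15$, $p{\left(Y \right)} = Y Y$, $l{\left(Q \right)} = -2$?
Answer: $- \frac{10343}{6} \approx -1723.8$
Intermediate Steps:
$p{\left(Y \right)} = Y^{2}$
$t = -10$ ($t = 5 - 15 = -10$)
$f{\left(z \right)} = 2 + \frac{36 + z}{-10 + z}$ ($f{\left(z \right)} = 2 + \frac{z + \left(-6\right)^{2}}{z - 10} = 2 + \frac{z + 36}{-10 + z} = 2 + \frac{36 + z}{-10 + z}$)
$-1723 + f{\left(l{\left(8 \right)} \right)} = -1723 + \frac{16 + 3 \left(-2\right)}{-10 - 2} = -1723 + \frac{16 - 6}{-12} = -1723 - \frac{5}{6} = - \frac{10343}{6}$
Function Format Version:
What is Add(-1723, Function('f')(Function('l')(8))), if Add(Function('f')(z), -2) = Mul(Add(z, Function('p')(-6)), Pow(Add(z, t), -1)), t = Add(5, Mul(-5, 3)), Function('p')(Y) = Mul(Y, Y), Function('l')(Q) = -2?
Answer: Rational(-10343, 6) ≈ -1723.8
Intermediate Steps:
Function('p')(Y) = Pow(Y, 2)
t = -10 (t = Add(5, -15) = -10)
Function('f')(z) = Add(2, Mul(Pow(Add(-10, z), -1), Add(36, z))) (Function('f')(z) = Add(2, Mul(Add(z, Pow(-6, 2)), Pow(Add(z, -10), -1))) = Add(2, Mul(Add(z, 36), Pow(Add(-10, z), -1))) = Add(2, Mul(Add(36, z), Pow(Add(-10, z), -1))) = Add(2, Mul(Pow(Add(-10, z), -1), Add(36, z))))
Add(-1723, Function('f')(Function('l')(8))) = Add(-1723, Mul(Pow(Add(-10, -2), -1), Add(16, Mul(3, -2)))) = Add(-1723, Mul(Pow(-12, -1), Add(16, -6))) = Add(-1723, Mul(Rational(-1, 12), 10)) = Add(-1723, Rational(-5, 6)) = Rational(-10343, 6)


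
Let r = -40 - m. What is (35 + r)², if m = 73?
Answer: 6084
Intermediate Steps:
r = -113 (r = -40 - 1*73 = -40 - 73 = -113)
(35 + r)² = (35 - 113)² = (-78)² = 6084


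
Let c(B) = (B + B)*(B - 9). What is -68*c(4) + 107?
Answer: 2827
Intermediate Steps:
c(B) = 2*B*(-9 + B) (c(B) = (2*B)*(-9 + B) = 2*B*(-9 + B))
-68*c(4) + 107 = -136*4*(-9 + 4) + 107 = -136*4*(-5) + 107 = -68*(-40) + 107 = 2720 + 107 = 2827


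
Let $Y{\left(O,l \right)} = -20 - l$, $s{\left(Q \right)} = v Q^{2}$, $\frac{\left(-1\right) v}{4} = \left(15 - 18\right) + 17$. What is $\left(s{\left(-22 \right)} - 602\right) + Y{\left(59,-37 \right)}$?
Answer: $-27689$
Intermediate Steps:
$v = -56$ ($v = - 4 \left(\left(15 - 18\right) + 17\right) = - 4 \left(-3 + 17\right) = \left(-4\right) 14 = -56$)
$s{\left(Q \right)} = - 56 Q^{2}$
$\left(s{\left(-22 \right)} - 602\right) + Y{\left(59,-37 \right)} = \left(- 56 \left(-22\right)^{2} - 602\right) - -17 = \left(\left(-56\right) 484 - 602\right) + \left(-20 + 37\right) = \left(-27104 - 602\right) + 17 = -27706 + 17 = -27689$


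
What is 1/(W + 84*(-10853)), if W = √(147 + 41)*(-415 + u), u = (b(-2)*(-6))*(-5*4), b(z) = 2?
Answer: -32559/29682271843 + 25*√47/59364543686 ≈ -1.0940e-6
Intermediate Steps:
u = 240 (u = (2*(-6))*(-5*4) = -12*(-20) = 240)
W = -350*√47 (W = √(147 + 41)*(-415 + 240) = √188*(-175) = (2*√47)*(-175) = -350*√47 ≈ -2399.5)
1/(W + 84*(-10853)) = 1/(-350*√47 + 84*(-10853)) = 1/(-350*√47 - 911652) = 1/(-911652 - 350*√47)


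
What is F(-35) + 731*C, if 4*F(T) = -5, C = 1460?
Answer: 4269035/4 ≈ 1.0673e+6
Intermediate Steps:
F(T) = -5/4 (F(T) = (1/4)*(-5) = -5/4)
F(-35) + 731*C = -5/4 + 731*1460 = -5/4 + 1067260 = 4269035/4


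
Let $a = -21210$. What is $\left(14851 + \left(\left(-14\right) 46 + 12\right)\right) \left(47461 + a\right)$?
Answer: $373262969$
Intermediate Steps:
$\left(14851 + \left(\left(-14\right) 46 + 12\right)\right) \left(47461 + a\right) = \left(14851 + \left(\left(-14\right) 46 + 12\right)\right) \left(47461 - 21210\right) = \left(14851 + \left(-644 + 12\right)\right) 26251 = \left(14851 - 632\right) 26251 = 14219 \cdot 26251 = 373262969$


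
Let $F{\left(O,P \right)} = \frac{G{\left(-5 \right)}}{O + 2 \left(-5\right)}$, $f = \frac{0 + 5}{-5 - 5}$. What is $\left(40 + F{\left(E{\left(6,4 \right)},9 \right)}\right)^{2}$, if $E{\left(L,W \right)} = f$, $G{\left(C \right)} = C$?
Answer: $\frac{722500}{441} \approx 1638.3$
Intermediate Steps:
$f = - \frac{1}{2}$ ($f = \frac{5}{-10} = 5 \left(- \frac{1}{10}\right) = - \frac{1}{2} \approx -0.5$)
$E{\left(L,W \right)} = - \frac{1}{2}$
$F{\left(O,P \right)} = - \frac{5}{-10 + O}$ ($F{\left(O,P \right)} = - \frac{5}{O + 2 \left(-5\right)} = - \frac{5}{O - 10} = - \frac{5}{-10 + O}$)
$\left(40 + F{\left(E{\left(6,4 \right)},9 \right)}\right)^{2} = \left(40 - \frac{5}{-10 - \frac{1}{2}}\right)^{2} = \left(40 - \frac{5}{- \frac{21}{2}}\right)^{2} = \left(40 - - \frac{10}{21}\right)^{2} = \left(40 + \frac{10}{21}\right)^{2} = \left(\frac{850}{21}\right)^{2} = \frac{722500}{441}$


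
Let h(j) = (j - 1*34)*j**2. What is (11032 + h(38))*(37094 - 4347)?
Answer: 550411576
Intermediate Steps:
h(j) = j**2*(-34 + j) (h(j) = (j - 34)*j**2 = (-34 + j)*j**2 = j**2*(-34 + j))
(11032 + h(38))*(37094 - 4347) = (11032 + 38**2*(-34 + 38))*(37094 - 4347) = (11032 + 1444*4)*32747 = (11032 + 5776)*32747 = 16808*32747 = 550411576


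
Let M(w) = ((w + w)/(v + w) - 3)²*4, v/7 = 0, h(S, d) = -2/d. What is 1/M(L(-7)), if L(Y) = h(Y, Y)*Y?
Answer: ¼ ≈ 0.25000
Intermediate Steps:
v = 0 (v = 7*0 = 0)
L(Y) = -2 (L(Y) = (-2/Y)*Y = -2)
M(w) = 4 (M(w) = ((w + w)/(0 + w) - 3)²*4 = ((2*w)/w - 3)²*4 = (2 - 3)²*4 = (-1)²*4 = 1*4 = 4)
1/M(L(-7)) = 1/4 = ¼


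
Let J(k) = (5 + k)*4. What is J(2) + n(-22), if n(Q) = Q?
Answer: 6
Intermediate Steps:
J(k) = 20 + 4*k
J(2) + n(-22) = (20 + 4*2) - 22 = (20 + 8) - 22 = 28 - 22 = 6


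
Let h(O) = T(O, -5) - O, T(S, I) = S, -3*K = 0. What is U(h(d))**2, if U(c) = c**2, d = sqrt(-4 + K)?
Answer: 0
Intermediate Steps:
K = 0 (K = -1/3*0 = 0)
d = 2*I (d = sqrt(-4 + 0) = sqrt(-4) = 2*I ≈ 2.0*I)
h(O) = 0 (h(O) = O - O = 0)
U(h(d))**2 = (0**2)**2 = 0**2 = 0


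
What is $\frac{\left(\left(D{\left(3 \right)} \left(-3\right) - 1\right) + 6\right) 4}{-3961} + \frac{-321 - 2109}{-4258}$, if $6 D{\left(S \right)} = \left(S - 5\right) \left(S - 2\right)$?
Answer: $\frac{4761519}{8432969} \approx 0.56463$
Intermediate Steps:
$D{\left(S \right)} = \frac{\left(-5 + S\right) \left(-2 + S\right)}{6}$ ($D{\left(S \right)} = \frac{\left(S - 5\right) \left(S - 2\right)}{6} = \frac{\left(-5 + S\right) \left(-2 + S\right)}{6}$)
$\frac{\left(\left(D{\left(3 \right)} \left(-3\right) - 1\right) + 6\right) 4}{-3961} + \frac{-321 - 2109}{-4258} = \frac{\left(\left(\left(\frac{5}{3} - \frac{7}{2} + \frac{3^{2}}{6}\right) \left(-3\right) - 1\right) + 6\right) 4}{-3961} + \frac{-321 - 2109}{-4258} = \left(\left(\left(\frac{5}{3} - \frac{7}{2} + \frac{1}{6} \cdot 9\right) \left(-3\right) - 1\right) + 6\right) 4 \left(- \frac{1}{3961}\right) + \left(-321 - 2109\right) \left(- \frac{1}{4258}\right) = \left(\left(\left(\frac{5}{3} - \frac{7}{2} + \frac{3}{2}\right) \left(-3\right) - 1\right) + 6\right) 4 \left(- \frac{1}{3961}\right) - - \frac{1215}{2129} = \left(\left(\left(- \frac{1}{3}\right) \left(-3\right) - 1\right) + 6\right) 4 \left(- \frac{1}{3961}\right) + \frac{1215}{2129} = \left(\left(1 - 1\right) + 6\right) 4 \left(- \frac{1}{3961}\right) + \frac{1215}{2129} = \left(0 + 6\right) 4 \left(- \frac{1}{3961}\right) + \frac{1215}{2129} = 6 \cdot 4 \left(- \frac{1}{3961}\right) + \frac{1215}{2129} = 24 \left(- \frac{1}{3961}\right) + \frac{1215}{2129} = - \frac{24}{3961} + \frac{1215}{2129} = \frac{4761519}{8432969}$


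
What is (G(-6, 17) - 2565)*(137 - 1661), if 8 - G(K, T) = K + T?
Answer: 3913632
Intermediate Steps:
G(K, T) = 8 - K - T (G(K, T) = 8 - (K + T) = 8 + (-K - T) = 8 - K - T)
(G(-6, 17) - 2565)*(137 - 1661) = ((8 - 1*(-6) - 1*17) - 2565)*(137 - 1661) = ((8 + 6 - 17) - 2565)*(-1524) = (-3 - 2565)*(-1524) = -2568*(-1524) = 3913632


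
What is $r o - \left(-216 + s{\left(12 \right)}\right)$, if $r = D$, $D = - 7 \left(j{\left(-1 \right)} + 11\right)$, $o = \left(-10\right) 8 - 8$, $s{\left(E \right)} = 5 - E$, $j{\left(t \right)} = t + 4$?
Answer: $8847$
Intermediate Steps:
$j{\left(t \right)} = 4 + t$
$o = -88$ ($o = -80 - 8 = -88$)
$D = -98$ ($D = - 7 \left(\left(4 - 1\right) + 11\right) = - 7 \left(3 + 11\right) = \left(-7\right) 14 = -98$)
$r = -98$
$r o - \left(-216 + s{\left(12 \right)}\right) = \left(-98\right) \left(-88\right) + \left(216 - \left(5 - 12\right)\right) = 8624 + \left(216 - \left(5 - 12\right)\right) = 8624 + \left(216 - -7\right) = 8624 + \left(216 + 7\right) = 8624 + 223 = 8847$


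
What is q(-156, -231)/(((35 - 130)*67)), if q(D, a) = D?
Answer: 156/6365 ≈ 0.024509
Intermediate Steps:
q(-156, -231)/(((35 - 130)*67)) = -156*1/(67*(35 - 130)) = -156/((-95*67)) = -156/(-6365) = -156*(-1/6365) = 156/6365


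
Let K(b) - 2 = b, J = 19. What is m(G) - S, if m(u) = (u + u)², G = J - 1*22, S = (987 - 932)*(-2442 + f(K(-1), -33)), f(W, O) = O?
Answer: 136161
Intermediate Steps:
K(b) = 2 + b
S = -136125 (S = (987 - 932)*(-2442 - 33) = 55*(-2475) = -136125)
G = -3 (G = 19 - 1*22 = 19 - 22 = -3)
m(u) = 4*u² (m(u) = (2*u)² = 4*u²)
m(G) - S = 4*(-3)² - 1*(-136125) = 4*9 + 136125 = 36 + 136125 = 136161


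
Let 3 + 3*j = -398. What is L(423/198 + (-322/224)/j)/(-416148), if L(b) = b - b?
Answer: 0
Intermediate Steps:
j = -401/3 (j = -1 + (⅓)*(-398) = -1 - 398/3 = -401/3 ≈ -133.67)
L(b) = 0
L(423/198 + (-322/224)/j)/(-416148) = 0/(-416148) = 0*(-1/416148) = 0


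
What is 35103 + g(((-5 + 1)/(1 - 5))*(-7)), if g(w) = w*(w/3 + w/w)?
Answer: 105337/3 ≈ 35112.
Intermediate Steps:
g(w) = w*(1 + w/3) (g(w) = w*(w*(1/3) + 1) = w*(w/3 + 1) = w*(1 + w/3))
35103 + g(((-5 + 1)/(1 - 5))*(-7)) = 35103 + (((-5 + 1)/(1 - 5))*(-7))*(3 + ((-5 + 1)/(1 - 5))*(-7))/3 = 35103 + (-4/(-4)*(-7))*(3 - 4/(-4)*(-7))/3 = 35103 + (-4*(-1/4)*(-7))*(3 - 4*(-1/4)*(-7))/3 = 35103 + (1*(-7))*(3 + 1*(-7))/3 = 35103 + (1/3)*(-7)*(3 - 7) = 35103 + (1/3)*(-7)*(-4) = 35103 + 28/3 = 105337/3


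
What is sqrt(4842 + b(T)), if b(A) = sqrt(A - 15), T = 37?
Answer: sqrt(4842 + sqrt(22)) ≈ 69.618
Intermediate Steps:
b(A) = sqrt(-15 + A)
sqrt(4842 + b(T)) = sqrt(4842 + sqrt(-15 + 37)) = sqrt(4842 + sqrt(22))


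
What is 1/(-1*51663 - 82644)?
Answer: -1/134307 ≈ -7.4456e-6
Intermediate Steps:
1/(-1*51663 - 82644) = 1/(-51663 - 82644) = 1/(-134307) = -1/134307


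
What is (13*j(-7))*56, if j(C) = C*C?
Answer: 35672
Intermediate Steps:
j(C) = C²
(13*j(-7))*56 = (13*(-7)²)*56 = (13*49)*56 = 637*56 = 35672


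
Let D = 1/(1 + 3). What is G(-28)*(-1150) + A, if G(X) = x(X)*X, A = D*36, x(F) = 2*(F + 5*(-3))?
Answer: -2769191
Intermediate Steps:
D = 1/4 ≈ 0.25000
x(F) = -30 + 2*F (x(F) = 2*(F - 15) = 2*(-15 + F) = -30 + 2*F)
A = 9 (A = (1/4)*36 = 9)
G(X) = X*(-30 + 2*X) (G(X) = (-30 + 2*X)*X = X*(-30 + 2*X))
G(-28)*(-1150) + A = (2*(-28)*(-15 - 28))*(-1150) + 9 = (2*(-28)*(-43))*(-1150) + 9 = 2408*(-1150) + 9 = -2769200 + 9 = -2769191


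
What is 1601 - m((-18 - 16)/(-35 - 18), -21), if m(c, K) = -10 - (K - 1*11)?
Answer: 1579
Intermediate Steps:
m(c, K) = 1 - K (m(c, K) = -10 - (K - 11) = -10 - (-11 + K) = -10 + (11 - K) = 1 - K)
1601 - m((-18 - 16)/(-35 - 18), -21) = 1601 - (1 - 1*(-21)) = 1601 - (1 + 21) = 1601 - 1*22 = 1601 - 22 = 1579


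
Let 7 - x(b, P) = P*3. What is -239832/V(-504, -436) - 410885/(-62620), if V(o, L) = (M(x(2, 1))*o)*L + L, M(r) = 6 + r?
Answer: 44384885435/6878819524 ≈ 6.4524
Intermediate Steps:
x(b, P) = 7 - 3*P (x(b, P) = 7 - P*3 = 7 - 3*P)
V(o, L) = L + 10*L*o (V(o, L) = ((6 + (7 - 3*1))*o)*L + L = ((6 + (7 - 3))*o)*L + L = ((6 + 4)*o)*L + L = (10*o)*L + L = 10*L*o + L = L + 10*L*o)
-239832/V(-504, -436) - 410885/(-62620) = -239832*(-1/(436*(1 + 10*(-504)))) - 410885/(-62620) = -239832*(-1/(436*(1 - 5040))) - 410885*(-1/62620) = -239832/((-436*(-5039))) + 82177/12524 = -239832/2197004 + 82177/12524 = -239832*1/2197004 + 82177/12524 = -59958/549251 + 82177/12524 = 44384885435/6878819524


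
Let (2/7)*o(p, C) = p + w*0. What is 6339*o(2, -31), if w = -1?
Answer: 44373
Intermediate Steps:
o(p, C) = 7*p/2 (o(p, C) = 7*(p - 1*0)/2 = 7*(p + 0)/2 = 7*p/2)
6339*o(2, -31) = 6339*((7/2)*2) = 6339*7 = 44373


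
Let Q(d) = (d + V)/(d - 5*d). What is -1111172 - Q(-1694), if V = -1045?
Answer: -684481703/616 ≈ -1.1112e+6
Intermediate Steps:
Q(d) = -(-1045 + d)/(4*d) (Q(d) = (d - 1045)/(d - 5*d) = (-1045 + d)/((-4*d)) = (-1045 + d)*(-1/(4*d)) = -(-1045 + d)/(4*d))
-1111172 - Q(-1694) = -1111172 - (1045 - 1*(-1694))/(4*(-1694)) = -1111172 - (-1)*(1045 + 1694)/(4*1694) = -1111172 - (-1)*2739/(4*1694) = -1111172 - 1*(-249/616) = -1111172 + 249/616 = -684481703/616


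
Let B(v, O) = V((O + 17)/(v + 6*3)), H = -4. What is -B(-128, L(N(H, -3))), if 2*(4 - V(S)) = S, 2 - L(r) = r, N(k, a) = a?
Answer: -41/10 ≈ -4.1000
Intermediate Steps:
L(r) = 2 - r
V(S) = 4 - S/2
B(v, O) = 4 - (17 + O)/(2*(18 + v)) (B(v, O) = 4 - (O + 17)/(2*(v + 6*3)) = 4 - (17 + O)/(2*(v + 18)) = 4 - (17 + O)/(2*(18 + v)))
-B(-128, L(N(H, -3))) = -(127 - (2 - 1*(-3)) + 8*(-128))/(2*(18 - 128)) = -(127 - (2 + 3) - 1024)/(2*(-110)) = -(-1)*(127 - 1*5 - 1024)/(2*110) = -(-1)*(127 - 5 - 1024)/(2*110) = -(-1)*(-902)/(2*110) = -1*41/10 = -41/10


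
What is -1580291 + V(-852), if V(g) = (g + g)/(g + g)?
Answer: -1580290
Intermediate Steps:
V(g) = 1 (V(g) = (2*g)/((2*g)) = (2*g)*(1/(2*g)) = 1)
-1580291 + V(-852) = -1580291 + 1 = -1580290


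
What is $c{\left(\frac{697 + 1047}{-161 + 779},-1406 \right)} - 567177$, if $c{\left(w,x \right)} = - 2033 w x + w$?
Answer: $\frac{2317266235}{309} \approx 7.4992 \cdot 10^{6}$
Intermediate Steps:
$c{\left(w,x \right)} = w - 2033 w x$ ($c{\left(w,x \right)} = - 2033 w x + w = w - 2033 w x$)
$c{\left(\frac{697 + 1047}{-161 + 779},-1406 \right)} - 567177 = \frac{697 + 1047}{-161 + 779} \left(1 - -2858398\right) - 567177 = \frac{1744}{618} \left(1 + 2858398\right) - 567177 = 1744 \cdot \frac{1}{618} \cdot 2858399 - 567177 = \frac{872}{309} \cdot 2858399 - 567177 = \frac{2492523928}{309} - 567177 = \frac{2317266235}{309}$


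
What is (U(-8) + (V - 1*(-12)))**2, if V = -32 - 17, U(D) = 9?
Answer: 784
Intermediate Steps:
V = -49
(U(-8) + (V - 1*(-12)))**2 = (9 + (-49 - 1*(-12)))**2 = (9 + (-49 + 12))**2 = (9 - 37)**2 = (-28)**2 = 784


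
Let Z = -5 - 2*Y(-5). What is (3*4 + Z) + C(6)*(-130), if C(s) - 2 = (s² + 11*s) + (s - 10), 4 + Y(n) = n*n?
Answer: -13035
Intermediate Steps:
Y(n) = -4 + n² (Y(n) = -4 + n*n = -4 + n²)
Z = -47 (Z = -5 - 2*(-4 + (-5)²) = -5 - 2*(-4 + 25) = -5 - 2*21 = -5 - 42 = -47)
C(s) = -8 + s² + 12*s (C(s) = 2 + ((s² + 11*s) + (s - 10)) = 2 + ((s² + 11*s) + (-10 + s)) = 2 + (-10 + s² + 12*s) = -8 + s² + 12*s)
(3*4 + Z) + C(6)*(-130) = (3*4 - 47) + (-8 + 6² + 12*6)*(-130) = (12 - 47) + (-8 + 36 + 72)*(-130) = -35 + 100*(-130) = -35 - 13000 = -13035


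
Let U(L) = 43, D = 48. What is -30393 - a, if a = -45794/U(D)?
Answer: -1261105/43 ≈ -29328.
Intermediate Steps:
a = -45794/43 ≈ -1065.0
-30393 - a = -30393 - 1*(-45794/43) = -30393 + 45794/43 = -1261105/43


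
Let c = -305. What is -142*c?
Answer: 43310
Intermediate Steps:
-142*c = -142*(-305) = 43310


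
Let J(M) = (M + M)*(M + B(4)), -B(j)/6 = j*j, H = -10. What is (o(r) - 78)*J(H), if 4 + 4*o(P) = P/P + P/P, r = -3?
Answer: -166420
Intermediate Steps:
B(j) = -6*j**2 (B(j) = -6*j*j = -6*j**2)
o(P) = -1/2 (o(P) = -1 + (P/P + P/P)/4 = -1 + (1 + 1)/4 = -1 + (1/4)*2 = -1 + 1/2 = -1/2)
J(M) = 2*M*(-96 + M) (J(M) = (M + M)*(M - 6*4**2) = (2*M)*(M - 6*16) = (2*M)*(M - 96) = (2*M)*(-96 + M) = 2*M*(-96 + M))
(o(r) - 78)*J(H) = (-1/2 - 78)*(2*(-10)*(-96 - 10)) = -157*(-10)*(-106) = -157/2*2120 = -166420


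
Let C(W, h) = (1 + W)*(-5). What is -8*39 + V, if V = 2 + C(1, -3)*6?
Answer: -370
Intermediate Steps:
C(W, h) = -5 - 5*W
V = -58 (V = 2 + (-5 - 5*1)*6 = 2 + (-5 - 5)*6 = 2 - 10*6 = 2 - 60 = -58)
-8*39 + V = -8*39 - 58 = -312 - 58 = -370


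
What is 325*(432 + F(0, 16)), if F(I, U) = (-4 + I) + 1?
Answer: 139425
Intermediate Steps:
F(I, U) = -3 + I
325*(432 + F(0, 16)) = 325*(432 + (-3 + 0)) = 325*(432 - 3) = 325*429 = 139425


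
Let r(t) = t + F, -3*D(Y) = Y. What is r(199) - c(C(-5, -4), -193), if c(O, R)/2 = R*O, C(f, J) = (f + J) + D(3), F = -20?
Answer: -3681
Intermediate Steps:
D(Y) = -Y/3
C(f, J) = -1 + J + f (C(f, J) = (f + J) - ⅓*3 = (J + f) - 1 = -1 + J + f)
c(O, R) = 2*O*R (c(O, R) = 2*(R*O) = 2*(O*R) = 2*O*R)
r(t) = -20 + t (r(t) = t - 20 = -20 + t)
r(199) - c(C(-5, -4), -193) = (-20 + 199) - 2*(-1 - 4 - 5)*(-193) = 179 - 2*(-10)*(-193) = 179 - 1*3860 = 179 - 3860 = -3681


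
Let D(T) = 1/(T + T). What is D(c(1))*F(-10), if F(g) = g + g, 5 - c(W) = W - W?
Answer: -2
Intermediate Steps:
c(W) = 5 (c(W) = 5 - (W - W) = 5 - 1*0 = 5 + 0 = 5)
F(g) = 2*g
D(T) = 1/(2*T)
D(c(1))*F(-10) = ((½)/5)*(2*(-10)) = ((½)*(⅕))*(-20) = (⅒)*(-20) = -2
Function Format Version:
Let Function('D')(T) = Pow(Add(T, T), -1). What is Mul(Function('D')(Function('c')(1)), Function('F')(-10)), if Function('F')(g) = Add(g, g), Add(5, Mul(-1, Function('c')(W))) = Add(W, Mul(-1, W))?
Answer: -2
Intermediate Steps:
Function('c')(W) = 5 (Function('c')(W) = Add(5, Mul(-1, Add(W, Mul(-1, W)))) = Add(5, Mul(-1, 0)) = Add(5, 0) = 5)
Function('F')(g) = Mul(2, g)
Function('D')(T) = Mul(Rational(1, 2), Pow(T, -1)) (Function('D')(T) = Pow(Mul(2, T), -1) = Mul(Rational(1, 2), Pow(T, -1)))
Mul(Function('D')(Function('c')(1)), Function('F')(-10)) = Mul(Mul(Rational(1, 2), Pow(5, -1)), Mul(2, -10)) = Mul(Mul(Rational(1, 2), Rational(1, 5)), -20) = Mul(Rational(1, 10), -20) = -2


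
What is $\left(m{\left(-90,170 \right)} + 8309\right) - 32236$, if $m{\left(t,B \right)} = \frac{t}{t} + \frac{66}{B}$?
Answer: $- \frac{2033677}{85} \approx -23926.0$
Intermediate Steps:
$m{\left(t,B \right)} = 1 + \frac{66}{B}$
$\left(m{\left(-90,170 \right)} + 8309\right) - 32236 = \left(\frac{66 + 170}{170} + 8309\right) - 32236 = \left(\frac{1}{170} \cdot 236 + 8309\right) - 32236 = \left(\frac{118}{85} + 8309\right) - 32236 = \frac{706383}{85} - 32236 = - \frac{2033677}{85}$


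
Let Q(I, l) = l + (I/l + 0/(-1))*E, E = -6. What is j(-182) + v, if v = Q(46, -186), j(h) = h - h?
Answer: -5720/31 ≈ -184.52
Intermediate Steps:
j(h) = 0
Q(I, l) = l - 6*I/l (Q(I, l) = l + (I/l + 0/(-1))*(-6) = l + (I/l + 0*(-1))*(-6) = l + (I/l + 0)*(-6) = l + (I/l)*(-6) = l - 6*I/l)
v = -5720/31 (v = -186 - 6*46/(-186) = -186 - 6*46*(-1/186) = -186 + 46/31 = -5720/31 ≈ -184.52)
j(-182) + v = 0 - 5720/31 = -5720/31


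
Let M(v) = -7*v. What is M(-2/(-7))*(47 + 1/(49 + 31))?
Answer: -3761/40 ≈ -94.025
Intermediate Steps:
M(-2/(-7))*(47 + 1/(49 + 31)) = (-(-14)/(-7))*(47 + 1/(49 + 31)) = (-(-14)*(-1)/7)*(47 + 1/80) = (-7*2/7)*(47 + 1/80) = -2*3761/80 = -3761/40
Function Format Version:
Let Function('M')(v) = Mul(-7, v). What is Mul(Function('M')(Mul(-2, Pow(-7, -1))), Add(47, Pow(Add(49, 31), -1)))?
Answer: Rational(-3761, 40) ≈ -94.025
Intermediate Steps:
Mul(Function('M')(Mul(-2, Pow(-7, -1))), Add(47, Pow(Add(49, 31), -1))) = Mul(Mul(-7, Mul(-2, Pow(-7, -1))), Add(47, Pow(Add(49, 31), -1))) = Mul(Mul(-7, Mul(-2, Rational(-1, 7))), Add(47, Pow(80, -1))) = Mul(Mul(-7, Rational(2, 7)), Add(47, Rational(1, 80))) = Mul(-2, Rational(3761, 80)) = Rational(-3761, 40)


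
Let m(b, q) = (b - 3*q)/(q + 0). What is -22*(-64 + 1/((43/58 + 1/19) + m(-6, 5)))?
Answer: 26545156/18767 ≈ 1414.5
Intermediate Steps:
m(b, q) = (b - 3*q)/q
-22*(-64 + 1/((43/58 + 1/19) + m(-6, 5))) = -22*(-64 + 1/((43/58 + 1/19) + (-3 - 6/5))) = -22*(-64 + 1/(875/1102 - 21/5)) = -22*(-64 + 1/(-18767/5510)) = -22*(-64 - 5510/18767) = -22*(-1206598/18767) = 26545156/18767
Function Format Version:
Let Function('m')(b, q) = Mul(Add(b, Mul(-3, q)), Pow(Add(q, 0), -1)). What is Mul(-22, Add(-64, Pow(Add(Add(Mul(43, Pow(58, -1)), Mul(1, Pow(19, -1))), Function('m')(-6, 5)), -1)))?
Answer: Rational(26545156, 18767) ≈ 1414.5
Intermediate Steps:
Function('m')(b, q) = Mul(Pow(q, -1), Add(b, Mul(-3, q))) (Function('m')(b, q) = Mul(Add(b, Mul(-3, q)), Pow(q, -1)) = Mul(Pow(q, -1), Add(b, Mul(-3, q))))
Mul(-22, Add(-64, Pow(Add(Add(Mul(43, Pow(58, -1)), Mul(1, Pow(19, -1))), Function('m')(-6, 5)), -1))) = Mul(-22, Add(-64, Pow(Add(Add(Mul(43, Pow(58, -1)), Mul(1, Pow(19, -1))), Add(-3, Mul(-6, Pow(5, -1)))), -1))) = Mul(-22, Add(-64, Pow(Add(Add(Mul(43, Rational(1, 58)), Mul(1, Rational(1, 19))), Add(-3, Mul(-6, Rational(1, 5)))), -1))) = Mul(-22, Add(-64, Pow(Add(Add(Rational(43, 58), Rational(1, 19)), Add(-3, Rational(-6, 5))), -1))) = Mul(-22, Add(-64, Pow(Add(Rational(875, 1102), Rational(-21, 5)), -1))) = Mul(-22, Add(-64, Pow(Rational(-18767, 5510), -1))) = Mul(-22, Add(-64, Rational(-5510, 18767))) = Mul(-22, Rational(-1206598, 18767)) = Rational(26545156, 18767)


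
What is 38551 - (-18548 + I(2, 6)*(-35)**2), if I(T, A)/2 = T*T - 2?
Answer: 52199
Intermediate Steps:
I(T, A) = -4 + 2*T**2 (I(T, A) = 2*(T*T - 2) = 2*(T**2 - 2) = 2*(-2 + T**2) = -4 + 2*T**2)
38551 - (-18548 + I(2, 6)*(-35)**2) = 38551 - (-18548 + (-4 + 2*2**2)*(-35)**2) = 38551 - (-18548 + (-4 + 2*4)*1225) = 38551 - (-18548 + (-4 + 8)*1225) = 38551 - (-18548 + 4*1225) = 38551 - (-18548 + 4900) = 38551 - 1*(-13648) = 38551 + 13648 = 52199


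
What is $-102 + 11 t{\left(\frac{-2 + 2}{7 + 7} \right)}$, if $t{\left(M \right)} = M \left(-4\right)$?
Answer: $-102$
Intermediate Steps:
$t{\left(M \right)} = - 4 M$
$-102 + 11 t{\left(\frac{-2 + 2}{7 + 7} \right)} = -102 + 11 \left(- 4 \frac{-2 + 2}{7 + 7}\right) = -102 + 11 \left(- 4 \cdot \frac{0}{14}\right) = -102 + 11 \left(- 4 \cdot 0 \cdot \frac{1}{14}\right) = -102 + 11 \left(\left(-4\right) 0\right) = -102 + 11 \cdot 0 = -102 + 0 = -102$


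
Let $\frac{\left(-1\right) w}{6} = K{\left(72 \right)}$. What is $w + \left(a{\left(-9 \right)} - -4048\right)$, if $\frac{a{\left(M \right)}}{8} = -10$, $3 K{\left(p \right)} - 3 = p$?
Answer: $3818$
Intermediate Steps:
$K{\left(p \right)} = 1 + \frac{p}{3}$
$a{\left(M \right)} = -80$ ($a{\left(M \right)} = 8 \left(-10\right) = -80$)
$w = -150$ ($w = - 6 \left(1 + \frac{1}{3} \cdot 72\right) = - 6 \left(1 + 24\right) = \left(-6\right) 25 = -150$)
$w + \left(a{\left(-9 \right)} - -4048\right) = -150 - -3968 = -150 + \left(-80 + 4048\right) = -150 + 3968 = 3818$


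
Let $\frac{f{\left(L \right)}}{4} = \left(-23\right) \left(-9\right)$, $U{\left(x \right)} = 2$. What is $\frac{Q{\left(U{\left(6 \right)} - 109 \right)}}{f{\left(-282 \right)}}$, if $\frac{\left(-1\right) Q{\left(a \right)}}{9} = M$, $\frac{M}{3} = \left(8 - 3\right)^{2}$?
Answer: $- \frac{75}{92} \approx -0.81522$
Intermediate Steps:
$f{\left(L \right)} = 828$ ($f{\left(L \right)} = 4 \left(\left(-23\right) \left(-9\right)\right) = 4 \cdot 207 = 828$)
$M = 75$ ($M = 3 \left(8 - 3\right)^{2} = 3 \cdot 5^{2} = 3 \cdot 25 = 75$)
$Q{\left(a \right)} = -675$ ($Q{\left(a \right)} = \left(-9\right) 75 = -675$)
$\frac{Q{\left(U{\left(6 \right)} - 109 \right)}}{f{\left(-282 \right)}} = - \frac{675}{828} = \left(-675\right) \frac{1}{828} = - \frac{75}{92}$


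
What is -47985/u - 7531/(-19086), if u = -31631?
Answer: 1154054771/603709266 ≈ 1.9116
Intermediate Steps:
-47985/u - 7531/(-19086) = -47985/(-31631) - 7531/(-19086) = -47985*(-1/31631) - 7531*(-1/19086) = 47985/31631 + 7531/19086 = 1154054771/603709266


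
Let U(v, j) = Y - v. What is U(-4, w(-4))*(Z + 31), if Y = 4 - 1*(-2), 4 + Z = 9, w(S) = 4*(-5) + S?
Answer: 360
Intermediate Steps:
w(S) = -20 + S
Z = 5 (Z = -4 + 9 = 5)
Y = 6 (Y = 4 + 2 = 6)
U(v, j) = 6 - v
U(-4, w(-4))*(Z + 31) = (6 - 1*(-4))*(5 + 31) = (6 + 4)*36 = 10*36 = 360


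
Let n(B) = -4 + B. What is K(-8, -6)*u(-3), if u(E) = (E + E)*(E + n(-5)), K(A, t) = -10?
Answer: -720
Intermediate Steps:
u(E) = 2*E*(-9 + E) (u(E) = (E + E)*(E + (-4 - 5)) = (2*E)*(E - 9) = (2*E)*(-9 + E) = 2*E*(-9 + E))
K(-8, -6)*u(-3) = -20*(-3)*(-9 - 3) = -20*(-3)*(-12) = -10*72 = -720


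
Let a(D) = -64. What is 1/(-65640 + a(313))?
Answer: -1/65704 ≈ -1.5220e-5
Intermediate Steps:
1/(-65640 + a(313)) = 1/(-65640 - 64) = 1/(-65704) = -1/65704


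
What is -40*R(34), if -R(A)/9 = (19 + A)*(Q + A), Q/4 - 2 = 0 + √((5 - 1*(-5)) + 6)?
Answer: 1106640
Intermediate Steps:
Q = 24 (Q = 8 + 4*(0 + √((5 - 1*(-5)) + 6)) = 8 + 4*(0 + √((5 + 5) + 6)) = 8 + 4*(0 + √(10 + 6)) = 8 + 4*(0 + √16) = 8 + 4*(0 + 4) = 8 + 4*4 = 8 + 16 = 24)
R(A) = -9*(19 + A)*(24 + A)
-40*R(34) = -40*(-4104 - 387*34 - 9*34²) = -40*(-4104 - 13158 - 9*1156) = -40*(-4104 - 13158 - 10404) = -40*(-27666) = 1106640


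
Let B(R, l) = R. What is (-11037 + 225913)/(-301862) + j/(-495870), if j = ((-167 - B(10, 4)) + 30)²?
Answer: -18845583013/24947384990 ≈ -0.75541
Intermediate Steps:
j = 21609 (j = ((-167 - 1*10) + 30)² = ((-167 - 10) + 30)² = (-177 + 30)² = (-147)² = 21609)
(-11037 + 225913)/(-301862) + j/(-495870) = (-11037 + 225913)/(-301862) + 21609/(-495870) = 214876*(-1/301862) + 21609*(-1/495870) = -107438/150931 - 7203/165290 = -18845583013/24947384990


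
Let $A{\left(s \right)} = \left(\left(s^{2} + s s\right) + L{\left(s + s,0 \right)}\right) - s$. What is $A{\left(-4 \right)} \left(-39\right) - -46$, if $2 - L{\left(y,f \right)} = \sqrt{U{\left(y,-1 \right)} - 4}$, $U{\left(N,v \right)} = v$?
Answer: $-1436 + 39 i \sqrt{5} \approx -1436.0 + 87.207 i$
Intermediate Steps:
$L{\left(y,f \right)} = 2 - i \sqrt{5}$ ($L{\left(y,f \right)} = 2 - \sqrt{-1 - 4} = 2 - \sqrt{-5} = 2 - i \sqrt{5}$)
$A{\left(s \right)} = 2 - s + 2 s^{2} - i \sqrt{5}$ ($A{\left(s \right)} = \left(\left(s^{2} + s s\right) + \left(2 - i \sqrt{5}\right)\right) - s = \left(\left(s^{2} + s^{2}\right) + \left(2 - i \sqrt{5}\right)\right) - s = \left(2 s^{2} + \left(2 - i \sqrt{5}\right)\right) - s = \left(2 + 2 s^{2} - i \sqrt{5}\right) - s = 2 - s + 2 s^{2} - i \sqrt{5}$)
$A{\left(-4 \right)} \left(-39\right) - -46 = \left(2 - -4 + 2 \left(-4\right)^{2} - i \sqrt{5}\right) \left(-39\right) - -46 = \left(2 + 4 + 2 \cdot 16 - i \sqrt{5}\right) \left(-39\right) + 46 = \left(2 + 4 + 32 - i \sqrt{5}\right) \left(-39\right) + 46 = \left(38 - i \sqrt{5}\right) \left(-39\right) + 46 = \left(-1482 + 39 i \sqrt{5}\right) + 46 = -1436 + 39 i \sqrt{5}$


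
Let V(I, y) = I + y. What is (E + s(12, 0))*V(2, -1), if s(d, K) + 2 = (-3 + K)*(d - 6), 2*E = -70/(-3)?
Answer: -25/3 ≈ -8.3333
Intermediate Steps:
E = 35/3 (E = (-70/(-3))/2 = (-70*(-⅓))/2 = (½)*(70/3) = 35/3 ≈ 11.667)
s(d, K) = -2 + (-6 + d)*(-3 + K) (s(d, K) = -2 + (-3 + K)*(d - 6) = -2 + (-3 + K)*(-6 + d) = -2 + (-6 + d)*(-3 + K))
(E + s(12, 0))*V(2, -1) = (35/3 + (16 - 6*0 - 3*12 + 0*12))*(2 - 1) = (35/3 + (16 + 0 - 36 + 0))*1 = (35/3 - 20)*1 = -25/3*1 = -25/3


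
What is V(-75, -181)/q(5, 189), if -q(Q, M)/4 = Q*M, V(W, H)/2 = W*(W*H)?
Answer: 22625/42 ≈ 538.69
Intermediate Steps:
V(W, H) = 2*H*W² (V(W, H) = 2*(W*(W*H)) = 2*(W*(H*W)) = 2*(H*W²) = 2*H*W²)
q(Q, M) = -4*M*Q (q(Q, M) = -4*Q*M = -4*M*Q)
V(-75, -181)/q(5, 189) = (2*(-181)*(-75)²)/((-4*189*5)) = (2*(-181)*5625)/(-3780) = -2036250*(-1/3780) = 22625/42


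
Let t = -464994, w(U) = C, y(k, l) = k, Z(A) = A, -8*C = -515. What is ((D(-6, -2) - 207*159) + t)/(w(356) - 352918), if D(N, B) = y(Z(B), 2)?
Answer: 3983272/2822829 ≈ 1.4111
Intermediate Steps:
C = 515/8 (C = -⅛*(-515) = 515/8 ≈ 64.375)
w(U) = 515/8
D(N, B) = B
((D(-6, -2) - 207*159) + t)/(w(356) - 352918) = ((-2 - 207*159) - 464994)/(515/8 - 352918) = ((-2 - 32913) - 464994)/(-2822829/8) = (-32915 - 464994)*(-8/2822829) = -497909*(-8/2822829) = 3983272/2822829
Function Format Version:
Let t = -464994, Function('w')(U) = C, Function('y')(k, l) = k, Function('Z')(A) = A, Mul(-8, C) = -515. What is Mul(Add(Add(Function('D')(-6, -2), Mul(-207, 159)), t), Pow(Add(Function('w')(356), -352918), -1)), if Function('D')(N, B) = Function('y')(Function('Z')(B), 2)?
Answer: Rational(3983272, 2822829) ≈ 1.4111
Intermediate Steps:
C = Rational(515, 8) (C = Mul(Rational(-1, 8), -515) = Rational(515, 8) ≈ 64.375)
Function('w')(U) = Rational(515, 8)
Function('D')(N, B) = B
Mul(Add(Add(Function('D')(-6, -2), Mul(-207, 159)), t), Pow(Add(Function('w')(356), -352918), -1)) = Mul(Add(Add(-2, Mul(-207, 159)), -464994), Pow(Add(Rational(515, 8), -352918), -1)) = Mul(Add(Add(-2, -32913), -464994), Pow(Rational(-2822829, 8), -1)) = Mul(Add(-32915, -464994), Rational(-8, 2822829)) = Mul(-497909, Rational(-8, 2822829)) = Rational(3983272, 2822829)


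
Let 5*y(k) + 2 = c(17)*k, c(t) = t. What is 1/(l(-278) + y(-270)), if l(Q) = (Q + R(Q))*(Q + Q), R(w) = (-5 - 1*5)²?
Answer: 5/490248 ≈ 1.0199e-5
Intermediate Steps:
R(w) = 100 (R(w) = (-5 - 5)² = (-10)² = 100)
l(Q) = 2*Q*(100 + Q) (l(Q) = (Q + 100)*(Q + Q) = (100 + Q)*(2*Q) = 2*Q*(100 + Q))
y(k) = -⅖ + 17*k/5 (y(k) = -⅖ + (17*k)/5 = -⅖ + 17*k/5)
1/(l(-278) + y(-270)) = 1/(2*(-278)*(100 - 278) + (-⅖ + (17/5)*(-270))) = 1/(2*(-278)*(-178) + (-⅖ - 918)) = 1/(98968 - 4592/5) = 1/(490248/5) = 5/490248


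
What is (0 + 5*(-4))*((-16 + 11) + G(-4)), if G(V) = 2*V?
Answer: 260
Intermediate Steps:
(0 + 5*(-4))*((-16 + 11) + G(-4)) = (0 + 5*(-4))*((-16 + 11) + 2*(-4)) = (0 - 20)*(-5 - 8) = -20*(-13) = 260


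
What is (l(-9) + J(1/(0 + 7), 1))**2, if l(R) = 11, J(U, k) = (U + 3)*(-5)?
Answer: 1089/49 ≈ 22.224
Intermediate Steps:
J(U, k) = -15 - 5*U (J(U, k) = (3 + U)*(-5) = -15 - 5*U)
(l(-9) + J(1/(0 + 7), 1))**2 = (11 + (-15 - 5/(0 + 7)))**2 = (11 + (-15 - 5/7))**2 = (11 - 110/7)**2 = (-33/7)**2 = 1089/49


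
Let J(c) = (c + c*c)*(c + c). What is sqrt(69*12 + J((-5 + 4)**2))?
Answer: 8*sqrt(13) ≈ 28.844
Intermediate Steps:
J(c) = 2*c*(c + c**2) (J(c) = (c + c**2)*(2*c) = 2*c*(c + c**2))
sqrt(69*12 + J((-5 + 4)**2)) = sqrt(69*12 + 2*((-5 + 4)**2)**2*(1 + (-5 + 4)**2)) = sqrt(828 + 2*((-1)**2)**2*(1 + (-1)**2)) = sqrt(828 + 2*1**2*(1 + 1)) = sqrt(828 + 2*1*2) = sqrt(828 + 4) = sqrt(832) = 8*sqrt(13)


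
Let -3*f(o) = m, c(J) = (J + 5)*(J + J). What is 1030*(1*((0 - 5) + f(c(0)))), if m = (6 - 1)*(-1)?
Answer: -10300/3 ≈ -3433.3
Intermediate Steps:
c(J) = 2*J*(5 + J) (c(J) = (5 + J)*(2*J) = 2*J*(5 + J))
m = -5 (m = 5*(-1) = -5)
f(o) = 5/3 (f(o) = -⅓*(-5) = 5/3)
1030*(1*((0 - 5) + f(c(0)))) = 1030*(1*((0 - 5) + 5/3)) = 1030*(1*(-5 + 5/3)) = 1030*(1*(-10/3)) = 1030*(-10/3) = -10300/3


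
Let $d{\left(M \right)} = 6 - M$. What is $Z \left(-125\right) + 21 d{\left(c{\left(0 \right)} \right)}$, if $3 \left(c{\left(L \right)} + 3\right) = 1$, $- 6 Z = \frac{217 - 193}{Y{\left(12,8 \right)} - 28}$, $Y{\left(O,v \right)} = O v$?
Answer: $\frac{3219}{17} \approx 189.35$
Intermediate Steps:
$Z = - \frac{1}{17}$ ($Z = - \frac{\left(217 - 193\right) \frac{1}{12 \cdot 8 - 28}}{6} = - \frac{24 \frac{1}{96 - 28}}{6} = - \frac{24 \cdot \frac{1}{68}}{6} = \left(- \frac{1}{6}\right) \frac{6}{17} = - \frac{1}{17} \approx -0.058824$)
$c{\left(L \right)} = - \frac{8}{3}$ ($c{\left(L \right)} = -3 + \frac{1}{3} \cdot 1 = -3 + \frac{1}{3} = - \frac{8}{3}$)
$Z \left(-125\right) + 21 d{\left(c{\left(0 \right)} \right)} = \left(- \frac{1}{17}\right) \left(-125\right) + 21 \left(6 - - \frac{8}{3}\right) = \frac{125}{17} + 21 \left(6 + \frac{8}{3}\right) = \frac{125}{17} + 21 \cdot \frac{26}{3} = \frac{125}{17} + 182 = \frac{3219}{17}$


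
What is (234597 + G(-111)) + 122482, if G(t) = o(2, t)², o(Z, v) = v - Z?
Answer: 369848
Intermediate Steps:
G(t) = (-2 + t)² (G(t) = (t - 1*2)² = (t - 2)² = (-2 + t)²)
(234597 + G(-111)) + 122482 = (234597 + (-2 - 111)²) + 122482 = (234597 + (-113)²) + 122482 = (234597 + 12769) + 122482 = 247366 + 122482 = 369848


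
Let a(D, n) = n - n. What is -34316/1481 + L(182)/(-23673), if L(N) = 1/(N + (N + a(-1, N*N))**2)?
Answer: -27056551021889/1167698801178 ≈ -23.171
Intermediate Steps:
a(D, n) = 0
L(N) = 1/(N + N**2) (L(N) = 1/(N + (N + 0)**2) = 1/(N + N**2))
-34316/1481 + L(182)/(-23673) = -34316/1481 + (1/(182*(1 + 182)))/(-23673) = -34316*1/1481 + ((1/182)/183)*(-1/23673) = -34316/1481 + ((1/182)*(1/183))*(-1/23673) = -34316/1481 + (1/33306)*(-1/23673) = -34316/1481 - 1/788452938 = -27056551021889/1167698801178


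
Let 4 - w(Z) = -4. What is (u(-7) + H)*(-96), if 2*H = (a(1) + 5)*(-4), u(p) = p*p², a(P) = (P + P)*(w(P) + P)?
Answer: 37344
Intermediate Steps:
w(Z) = 8 (w(Z) = 4 - 1*(-4) = 4 + 4 = 8)
a(P) = 2*P*(8 + P) (a(P) = (P + P)*(8 + P) = (2*P)*(8 + P) = 2*P*(8 + P))
u(p) = p³
H = -46 (H = ((2*1*(8 + 1) + 5)*(-4))/2 = ((2*1*9 + 5)*(-4))/2 = ((18 + 5)*(-4))/2 = (23*(-4))/2 = (½)*(-92) = -46)
(u(-7) + H)*(-96) = ((-7)³ - 46)*(-96) = (-343 - 46)*(-96) = -389*(-96) = 37344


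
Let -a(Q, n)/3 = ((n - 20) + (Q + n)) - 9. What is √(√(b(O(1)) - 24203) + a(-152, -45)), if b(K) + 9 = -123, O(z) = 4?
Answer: √(813 + I*√24335) ≈ 28.643 + 2.7231*I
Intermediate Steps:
b(K) = -132 (b(K) = -9 - 123 = -132)
a(Q, n) = 87 - 6*n - 3*Q (a(Q, n) = -3*(((n - 20) + (Q + n)) - 9) = -3*(((-20 + n) + (Q + n)) - 9) = -3*((-20 + Q + 2*n) - 9) = -3*(-29 + Q + 2*n) = 87 - 6*n - 3*Q)
√(√(b(O(1)) - 24203) + a(-152, -45)) = √(√(-132 - 24203) + (87 - 6*(-45) - 3*(-152))) = √(√(-24335) + (87 + 270 + 456)) = √(I*√24335 + 813) = √(813 + I*√24335)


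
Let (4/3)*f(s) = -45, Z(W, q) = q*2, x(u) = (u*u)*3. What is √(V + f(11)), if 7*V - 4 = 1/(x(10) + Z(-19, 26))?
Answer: I*√12589654/616 ≈ 5.76*I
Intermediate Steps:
x(u) = 3*u² (x(u) = u²*3 = 3*u²)
Z(W, q) = 2*q
f(s) = -135/4 (f(s) = (¾)*(-45) = -135/4)
V = 1409/2464 (V = 4/7 + 1/(7*(3*10² + 2*26)) = 4/7 + 1/(7*(3*100 + 52)) = 4/7 + 1/(7*(300 + 52)) = 4/7 + (⅐)/352 = 4/7 + (⅐)*(1/352) = 4/7 + 1/2464 = 1409/2464 ≈ 0.57183)
√(V + f(11)) = √(1409/2464 - 135/4) = √(-81751/2464) = I*√12589654/616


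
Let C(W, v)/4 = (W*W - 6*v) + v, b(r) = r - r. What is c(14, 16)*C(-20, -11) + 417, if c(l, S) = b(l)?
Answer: 417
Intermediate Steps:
b(r) = 0
c(l, S) = 0
C(W, v) = -20*v + 4*W² (C(W, v) = 4*((W*W - 6*v) + v) = 4*((W² - 6*v) + v) = 4*(W² - 5*v) = -20*v + 4*W²)
c(14, 16)*C(-20, -11) + 417 = 0*(-20*(-11) + 4*(-20)²) + 417 = 0*(220 + 4*400) + 417 = 0*(220 + 1600) + 417 = 0*1820 + 417 = 0 + 417 = 417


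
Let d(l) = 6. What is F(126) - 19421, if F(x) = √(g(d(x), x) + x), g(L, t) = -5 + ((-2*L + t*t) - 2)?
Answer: -19421 + √15983 ≈ -19295.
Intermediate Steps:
g(L, t) = -7 + t² - 2*L (g(L, t) = -5 + ((-2*L + t²) - 2) = -5 + ((t² - 2*L) - 2) = -5 + (-2 + t² - 2*L) = -7 + t² - 2*L)
F(x) = √(-19 + x + x²) (F(x) = √((-7 + x² - 2*6) + x) = √((-7 + x² - 12) + x) = √((-19 + x²) + x) = √(-19 + x + x²))
F(126) - 19421 = √(-19 + 126 + 126²) - 19421 = √(-19 + 126 + 15876) - 19421 = √15983 - 19421 = -19421 + √15983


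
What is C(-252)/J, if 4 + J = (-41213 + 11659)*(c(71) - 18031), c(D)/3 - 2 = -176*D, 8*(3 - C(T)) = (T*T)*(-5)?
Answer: 13231/546877066 ≈ 2.4194e-5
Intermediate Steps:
C(T) = 3 + 5*T**2/8 (C(T) = 3 - T*T*(-5)/8 = 3 - T**2*(-5)/8 = 3 - (-5)*T**2/8 = 3 + 5*T**2/8)
c(D) = 6 - 528*D (c(D) = 6 + 3*(-176*D) = 6 - 528*D)
J = 1640631198 (J = -4 + (-41213 + 11659)*((6 - 528*71) - 18031) = -4 - 29554*((6 - 37488) - 18031) = -4 - 29554*(-37482 - 18031) = -4 - 29554*(-55513) = -4 + 1640631202 = 1640631198)
C(-252)/J = (3 + (5/8)*(-252)**2)/1640631198 = (3 + (5/8)*63504)*(1/1640631198) = (3 + 39690)*(1/1640631198) = 39693*(1/1640631198) = 13231/546877066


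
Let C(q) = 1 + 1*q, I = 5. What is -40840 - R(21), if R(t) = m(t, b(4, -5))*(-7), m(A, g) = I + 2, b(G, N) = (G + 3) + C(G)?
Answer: -40791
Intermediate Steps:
C(q) = 1 + q
b(G, N) = 4 + 2*G (b(G, N) = (G + 3) + (1 + G) = (3 + G) + (1 + G) = 4 + 2*G)
m(A, g) = 7 (m(A, g) = 5 + 2 = 7)
R(t) = -49 (R(t) = 7*(-7) = -49)
-40840 - R(21) = -40840 - 1*(-49) = -40840 + 49 = -40791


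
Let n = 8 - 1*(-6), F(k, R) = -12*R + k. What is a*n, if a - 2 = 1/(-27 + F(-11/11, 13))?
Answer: 2569/92 ≈ 27.924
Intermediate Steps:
F(k, R) = k - 12*R
a = 367/184 (a = 2 + 1/(-27 + (-11/11 - 12*13)) = 2 + 1/(-27 + (-11*1/11 - 156)) = 2 + 1/(-27 + (-1 - 156)) = 2 + 1/(-27 - 157) = 2 + 1/(-184) = 2 - 1/184 = 367/184 ≈ 1.9946)
n = 14 (n = 8 + 6 = 14)
a*n = (367/184)*14 = 2569/92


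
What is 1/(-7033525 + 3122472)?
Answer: -1/3911053 ≈ -2.5569e-7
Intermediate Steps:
1/(-7033525 + 3122472) = 1/(-3911053) = -1/3911053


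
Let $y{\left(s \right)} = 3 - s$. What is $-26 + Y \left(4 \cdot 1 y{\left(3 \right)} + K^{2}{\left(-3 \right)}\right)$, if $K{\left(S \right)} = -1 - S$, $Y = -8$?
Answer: $-58$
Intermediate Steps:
$-26 + Y \left(4 \cdot 1 y{\left(3 \right)} + K^{2}{\left(-3 \right)}\right) = -26 - 8 \left(4 \cdot 1 \left(3 - 3\right) + \left(-1 - -3\right)^{2}\right) = -26 - 8 \left(4 \left(3 - 3\right) + \left(-1 + 3\right)^{2}\right) = -26 - 8 \left(4 \cdot 0 + 2^{2}\right) = -26 - 8 \left(0 + 4\right) = -26 - 32 = -58$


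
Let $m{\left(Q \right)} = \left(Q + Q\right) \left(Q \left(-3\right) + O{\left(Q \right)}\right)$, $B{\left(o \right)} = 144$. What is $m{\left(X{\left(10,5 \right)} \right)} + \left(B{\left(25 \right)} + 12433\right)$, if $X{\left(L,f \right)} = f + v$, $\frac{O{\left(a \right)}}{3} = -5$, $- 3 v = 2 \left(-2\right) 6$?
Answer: $11173$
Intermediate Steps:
$v = 8$ ($v = - \frac{2 \left(-2\right) 6}{3} = - \frac{\left(-4\right) 6}{3} = \left(- \frac{1}{3}\right) \left(-24\right) = 8$)
$O{\left(a \right)} = -15$ ($O{\left(a \right)} = 3 \left(-5\right) = -15$)
$X{\left(L,f \right)} = 8 + f$ ($X{\left(L,f \right)} = f + 8 = 8 + f$)
$m{\left(Q \right)} = 2 Q \left(-15 - 3 Q\right)$ ($m{\left(Q \right)} = \left(Q + Q\right) \left(Q \left(-3\right) - 15\right) = 2 Q \left(- 3 Q - 15\right) = 2 Q \left(-15 - 3 Q\right)$)
$m{\left(X{\left(10,5 \right)} \right)} + \left(B{\left(25 \right)} + 12433\right) = - 6 \left(8 + 5\right) \left(5 + \left(8 + 5\right)\right) + \left(144 + 12433\right) = \left(-6\right) 13 \left(5 + 13\right) + 12577 = \left(-6\right) 13 \cdot 18 + 12577 = -1404 + 12577 = 11173$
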